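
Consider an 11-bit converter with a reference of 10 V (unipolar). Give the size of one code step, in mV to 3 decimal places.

4.883 mV

Full-scale span = 10 V.
LSB = 10 / 2^11 = 10 / 2048 = 0.00488281 V = 4.883 mV.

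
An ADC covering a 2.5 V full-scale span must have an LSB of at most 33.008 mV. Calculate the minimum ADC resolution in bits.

Number of steps required ≥ 2.5 V / 33.008 mV = 75.74.
Need 2^N ≥ 75.74; 2^6 = 64, 2^7 = 128.
Minimum N = 7.

7 bits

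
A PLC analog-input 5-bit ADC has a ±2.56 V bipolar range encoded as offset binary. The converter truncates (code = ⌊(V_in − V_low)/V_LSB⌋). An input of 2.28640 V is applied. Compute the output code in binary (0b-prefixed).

code 0b11110 (decimal 30)

With 32 levels over 5.12 V, one step is 160.000 mV.
(V_in − V_low)/LSB = (2.28640 − (−2.56)) / 0.16 = 30.290.
Floor → code 30.
In binary (0b-prefixed): 0b11110.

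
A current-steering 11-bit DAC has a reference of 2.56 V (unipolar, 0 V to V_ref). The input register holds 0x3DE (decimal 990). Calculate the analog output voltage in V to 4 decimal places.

LSB = 2.56 V / 2^11 = 1.250 mV.
Code 0x3DE = 990 decimal.
V_out = 0 + 990 × 0.00125 V = 1.2375 V.

1.2375 V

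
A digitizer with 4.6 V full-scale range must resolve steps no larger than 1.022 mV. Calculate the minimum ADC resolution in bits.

13 bits

Number of steps required ≥ 4.6 V / 1.022 mV = 4500.98.
Need 2^N ≥ 4500.98; 2^12 = 4096, 2^13 = 8192.
Minimum N = 13.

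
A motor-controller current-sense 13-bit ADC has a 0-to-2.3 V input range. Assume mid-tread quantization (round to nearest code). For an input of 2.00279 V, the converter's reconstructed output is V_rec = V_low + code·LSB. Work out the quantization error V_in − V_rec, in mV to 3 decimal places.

0.117 mV

One LSB is 2.3 V / 8192 = 280.76 µV.
(2.00279 − 0)/0.000280762 = 7133.4155; round gives code 7133.
Reconstructed: 2.0026733 V.
Error = 2.00279 − 2.0026733 = 0.00011666 V = 0.117 mV.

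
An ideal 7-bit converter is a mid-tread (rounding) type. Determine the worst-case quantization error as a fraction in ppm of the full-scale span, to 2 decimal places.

3906.25 ppm

Rounding → worst-case error = ½ LSB = V_FS/2^8, so 1e+06/256 = 3906.25 ppm of full scale.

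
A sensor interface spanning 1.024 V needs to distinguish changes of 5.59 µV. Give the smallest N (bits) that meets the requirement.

18 bits

Number of steps required ≥ 1.024 V / 5.59 µV = 183184.26.
Need 2^N ≥ 183184.26; 2^17 = 131072, 2^18 = 262144.
Minimum N = 18.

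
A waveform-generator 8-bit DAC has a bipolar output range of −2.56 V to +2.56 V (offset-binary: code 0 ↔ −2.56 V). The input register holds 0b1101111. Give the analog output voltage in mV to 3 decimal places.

-340.000 mV

LSB = 5.12 V / 2^8 = 20.000 mV.
Code 0b1101111 = 111 decimal.
V_out = (−2.56) + 111 × 0.02 V = -0.34 V.
= -340.000 mV.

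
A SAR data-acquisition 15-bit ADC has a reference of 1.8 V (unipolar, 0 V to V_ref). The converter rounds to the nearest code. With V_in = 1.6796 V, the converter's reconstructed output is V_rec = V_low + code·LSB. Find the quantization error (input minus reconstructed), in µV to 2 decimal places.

10.16 µV

Step size: 1.8 V ÷ 2^15 = 54.93 µV.
(1.6796 − 0)/5.49316e-05 = 30576.1849; round gives code 30576.
Code 30576 maps back to 0 + 30576×5.49316e-05 V = 1.6795898 V.
V_in − V_rec = 1.01562e-05 V = 10.16 µV.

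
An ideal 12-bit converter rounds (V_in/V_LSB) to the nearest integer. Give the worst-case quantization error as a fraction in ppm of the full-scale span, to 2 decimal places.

Rounding → worst-case error = ½ LSB = V_FS/2^13, so 1e+06/8192 = 122.07 ppm of full scale.

122.07 ppm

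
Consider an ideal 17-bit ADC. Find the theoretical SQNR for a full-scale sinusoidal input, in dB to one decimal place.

104.1 dB

SNR ≈ 6.02·N + 1.76 dB = 6.02·17 + 1.76 = 104.10 dB.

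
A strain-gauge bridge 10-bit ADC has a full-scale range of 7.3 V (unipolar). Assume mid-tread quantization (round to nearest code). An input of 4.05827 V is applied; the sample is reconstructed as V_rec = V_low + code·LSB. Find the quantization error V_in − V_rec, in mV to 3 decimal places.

Step size: 7.3 V ÷ 2^10 = 7.129 mV.
(V_in − V_low)/LSB = (4.05827 − 0)/0.00712891 = 569.2697 → code 569 (round).
V_rec = 0 + 569·0.00712891 = 4.0563477 V.
Difference: 0.00192234 V → 1.922 mV.

1.922 mV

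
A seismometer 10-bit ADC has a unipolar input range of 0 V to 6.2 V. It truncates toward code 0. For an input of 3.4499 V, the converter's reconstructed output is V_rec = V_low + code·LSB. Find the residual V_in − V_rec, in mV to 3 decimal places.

4.783 mV

LSB = 6.2/2^10 = 6.055 mV.
Scaled input = 569.7899 LSBs, so code = 569.
Code 569 maps back to 0 + 569×0.00605469 V = 3.4451172 V.
Error = 3.4499 − 3.4451172 = 0.00478281 V = 4.783 mV.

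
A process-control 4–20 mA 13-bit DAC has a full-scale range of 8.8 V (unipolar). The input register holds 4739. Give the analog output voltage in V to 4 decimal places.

LSB = 8.8 V / 2^13 = 1.074 mV.
V_out = 0 + 4739 × 0.00107422 V = 5.09072 V.

5.0907 V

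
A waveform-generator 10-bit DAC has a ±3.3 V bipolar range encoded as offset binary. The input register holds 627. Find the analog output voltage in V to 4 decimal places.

0.7412 V

LSB = 6.6 V / 2^10 = 6.445 mV.
V_out = (−3.3) + 627 × 0.00644531 V = 0.741211 V.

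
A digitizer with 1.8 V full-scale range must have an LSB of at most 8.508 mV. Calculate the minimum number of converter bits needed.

8 bits

Number of steps required ≥ 1.8 V / 8.508 mV = 211.57.
Need 2^N ≥ 211.57; 2^7 = 128, 2^8 = 256.
Minimum N = 8.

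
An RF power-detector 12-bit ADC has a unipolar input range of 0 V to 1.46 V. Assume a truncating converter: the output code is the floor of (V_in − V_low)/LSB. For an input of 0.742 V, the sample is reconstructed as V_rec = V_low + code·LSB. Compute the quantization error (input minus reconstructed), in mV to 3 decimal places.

0.237 mV

LSB = 1.46/2^12 = 356.45 µV.
Scaled input = 2081.6658 LSBs, so code = 2081.
V_rec = 0 + 2081·0.000356445 = 0.7417627 V.
V_in − V_rec = 0.000237305 V = 0.237 mV.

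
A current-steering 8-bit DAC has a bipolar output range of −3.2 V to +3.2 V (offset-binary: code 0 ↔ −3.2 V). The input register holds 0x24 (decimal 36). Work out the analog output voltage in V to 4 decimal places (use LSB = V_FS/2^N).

-2.3000 V

LSB = 6.4 V / 2^8 = 25.000 mV.
Code 0x24 = 36 decimal.
V_out = (−3.2) + 36 × 0.025 V = -2.3 V.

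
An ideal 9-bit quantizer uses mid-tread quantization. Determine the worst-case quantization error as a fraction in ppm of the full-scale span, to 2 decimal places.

Rounding → worst-case error = ½ LSB = V_FS/2^10, so 1e+06/1024 = 976.562 ppm of full scale.

976.56 ppm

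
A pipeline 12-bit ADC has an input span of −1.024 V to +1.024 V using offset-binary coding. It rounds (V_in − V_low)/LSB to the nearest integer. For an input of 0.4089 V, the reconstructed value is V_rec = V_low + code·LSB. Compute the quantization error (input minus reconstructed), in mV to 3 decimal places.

-0.100 mV

Step size: 2.048 V ÷ 2^12 = 0.500 mV.
(0.4089 − (−1.024))/0.0005 = 2865.8000; round gives code 2866.
Reconstructed: 0.409 V.
V_in − V_rec = -0.0001 V = -0.100 mV.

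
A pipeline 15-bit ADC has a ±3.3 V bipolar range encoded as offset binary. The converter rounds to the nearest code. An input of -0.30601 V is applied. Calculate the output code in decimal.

code 14865

With 32768 levels over 6.6 V, one step is 201.42 µV.
Input sits at 14864.707 steps above V_low.
Round → code 14865.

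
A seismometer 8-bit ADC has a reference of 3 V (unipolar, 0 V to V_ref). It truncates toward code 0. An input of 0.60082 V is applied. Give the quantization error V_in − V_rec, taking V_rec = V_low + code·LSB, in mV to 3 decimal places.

3.164 mV

LSB = 3/2^8 = 11.719 mV.
Scaled input = 51.2700 LSBs, so code = 51.
Code 51 maps back to 0 + 51×0.0117188 V = 0.59765625 V.
V_in − V_rec = 0.00316375 V = 3.164 mV.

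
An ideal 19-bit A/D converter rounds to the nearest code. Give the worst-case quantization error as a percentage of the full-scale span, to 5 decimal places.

0.00010 %

Rounding → worst-case error = ½ LSB = V_FS/2^20, so 100/1048576 = 9.53674e-05 % of full scale.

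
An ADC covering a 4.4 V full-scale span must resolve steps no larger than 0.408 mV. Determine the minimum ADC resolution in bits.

14 bits

Number of steps required ≥ 4.4 V / 0.408 mV = 10784.31.
Need 2^N ≥ 10784.31; 2^13 = 8192, 2^14 = 16384.
Minimum N = 14.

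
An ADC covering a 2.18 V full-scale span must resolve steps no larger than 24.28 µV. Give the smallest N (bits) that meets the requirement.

Number of steps required ≥ 2.18 V / 24.28 µV = 89785.83.
Need 2^N ≥ 89785.83; 2^16 = 65536, 2^17 = 131072.
Minimum N = 17.

17 bits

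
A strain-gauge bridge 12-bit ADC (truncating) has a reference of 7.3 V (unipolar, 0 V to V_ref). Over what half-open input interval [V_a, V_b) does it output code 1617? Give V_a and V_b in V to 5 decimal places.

LSB = 7.3/2^12 = 1.782 mV.
V_a = V_low + 1617·LSB = 2.88186 V; V_b = V_low + 1618·LSB = 2.88364 V.

[2.88186 V, 2.88364 V)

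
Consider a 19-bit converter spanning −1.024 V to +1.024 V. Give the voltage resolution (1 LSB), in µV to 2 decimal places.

Full-scale span = 2.048 V.
LSB = 2.048 / 2^19 = 2.048 / 524288 = 3.90625e-06 V = 3.91 µV.

3.91 µV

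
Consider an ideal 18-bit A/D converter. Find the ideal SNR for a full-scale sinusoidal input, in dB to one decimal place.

110.1 dB

SNR ≈ 6.02·N + 1.76 dB = 6.02·18 + 1.76 = 110.12 dB.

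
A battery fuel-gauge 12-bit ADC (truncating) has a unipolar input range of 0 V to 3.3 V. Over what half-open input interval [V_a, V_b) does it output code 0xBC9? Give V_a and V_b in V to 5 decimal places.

LSB = 3.3/2^12 = 0.806 mV.
Code 0xBC9 = 3017 decimal.
V_a = V_low + 3017·LSB = 2.43069 V; V_b = V_low + 3018·LSB = 2.43149 V.

[2.43069 V, 2.43149 V)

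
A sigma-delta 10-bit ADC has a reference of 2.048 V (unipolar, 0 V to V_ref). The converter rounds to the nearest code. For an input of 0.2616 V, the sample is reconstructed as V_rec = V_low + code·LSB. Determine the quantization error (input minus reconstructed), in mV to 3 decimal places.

-0.400 mV

LSB = 2.048/2^10 = 2.000 mV.
(V_in − V_low)/LSB = (0.2616 − 0)/0.002 = 130.8000 → code 131 (round).
V_rec = 0 + 131·0.002 = 0.262 V.
Difference: -0.0004 V → -0.400 mV.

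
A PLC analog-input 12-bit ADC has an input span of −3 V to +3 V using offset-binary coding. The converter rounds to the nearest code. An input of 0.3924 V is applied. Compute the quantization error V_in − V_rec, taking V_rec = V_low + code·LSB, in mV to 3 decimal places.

-0.178 mV

LSB = 6/2^12 = 1.465 mV.
(V_in − V_low)/LSB = (0.3924 − (−3))/0.00146484 = 2315.8784 → code 2316 (round).
Reconstructed: 0.39257812 V.
V_in − V_rec = -0.000178125 V = -0.178 mV.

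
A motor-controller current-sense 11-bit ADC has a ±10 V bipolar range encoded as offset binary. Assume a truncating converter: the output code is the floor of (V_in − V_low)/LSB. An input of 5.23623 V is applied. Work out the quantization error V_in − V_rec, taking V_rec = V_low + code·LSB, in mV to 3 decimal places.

LSB = 20/2^11 = 9.766 mV.
Scaled input = 1560.1900 LSBs, so code = 1560.
Reconstructed: 5.234375 V.
Error = 5.23623 − 5.234375 = 0.001855 V = 1.855 mV.

1.855 mV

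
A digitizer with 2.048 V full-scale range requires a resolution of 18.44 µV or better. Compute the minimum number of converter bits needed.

Number of steps required ≥ 2.048 V / 18.44 µV = 111062.91.
Need 2^N ≥ 111062.91; 2^16 = 65536, 2^17 = 131072.
Minimum N = 17.

17 bits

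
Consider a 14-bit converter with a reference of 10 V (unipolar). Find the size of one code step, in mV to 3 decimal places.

Full-scale span = 10 V.
LSB = 10 / 2^14 = 10 / 16384 = 0.000610352 V = 0.610 mV.

0.610 mV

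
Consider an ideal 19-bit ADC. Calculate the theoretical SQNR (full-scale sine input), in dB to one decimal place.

116.1 dB

SNR ≈ 6.02·N + 1.76 dB = 6.02·19 + 1.76 = 116.14 dB.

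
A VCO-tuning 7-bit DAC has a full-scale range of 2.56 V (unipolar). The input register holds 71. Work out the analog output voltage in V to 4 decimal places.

LSB = 2.56 V / 2^7 = 20.000 mV.
V_out = 0 + 71 × 0.02 V = 1.42 V.

1.4200 V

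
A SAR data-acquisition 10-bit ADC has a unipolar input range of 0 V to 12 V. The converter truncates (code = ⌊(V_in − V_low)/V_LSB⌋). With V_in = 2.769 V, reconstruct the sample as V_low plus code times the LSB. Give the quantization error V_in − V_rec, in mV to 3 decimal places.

3.375 mV

Step size: 12 V ÷ 2^10 = 11.719 mV.
(V_in − V_low)/LSB = (2.769 − 0)/0.0117188 = 236.2880 → code 236 (floor).
Reconstructed: 2.765625 V.
Error = 2.769 − 2.765625 = 0.003375 V = 3.375 mV.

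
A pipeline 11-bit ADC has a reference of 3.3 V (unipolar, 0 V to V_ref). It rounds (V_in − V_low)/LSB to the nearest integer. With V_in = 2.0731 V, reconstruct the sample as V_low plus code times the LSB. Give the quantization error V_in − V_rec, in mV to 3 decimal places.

-0.679 mV

One LSB is 3.3 V / 2048 = 1.611 mV.
(V_in − V_low)/LSB = (2.0731 − 0)/0.00161133 = 1286.5784 → code 1287 (round).
Reconstructed: 2.0737793 V.
Error = 2.0731 − 2.0737793 = -0.000679297 V = -0.679 mV.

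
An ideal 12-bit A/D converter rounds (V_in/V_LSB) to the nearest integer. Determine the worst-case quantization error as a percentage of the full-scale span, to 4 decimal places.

Rounding → worst-case error = ½ LSB = V_FS/2^13, so 100/8192 = 0.012207 % of full scale.

0.0122 %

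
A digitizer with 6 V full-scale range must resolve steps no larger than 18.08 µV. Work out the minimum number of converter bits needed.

Number of steps required ≥ 6 V / 18.08 µV = 331858.41.
Need 2^N ≥ 331858.41; 2^18 = 262144, 2^19 = 524288.
Minimum N = 19.

19 bits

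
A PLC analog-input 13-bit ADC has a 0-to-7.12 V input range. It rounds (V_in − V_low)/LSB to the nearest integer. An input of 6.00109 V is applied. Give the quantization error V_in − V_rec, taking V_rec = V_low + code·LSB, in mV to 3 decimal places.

-0.326 mV

Step size: 7.12 V ÷ 2^13 = 0.869 mV.
(V_in − V_low)/LSB = (6.00109 − 0)/0.000869141 = 6904.6249 → code 6905 (round).
Reconstructed: 6.001416 V.
Error = 6.00109 − 6.001416 = -0.000326016 V = -0.326 mV.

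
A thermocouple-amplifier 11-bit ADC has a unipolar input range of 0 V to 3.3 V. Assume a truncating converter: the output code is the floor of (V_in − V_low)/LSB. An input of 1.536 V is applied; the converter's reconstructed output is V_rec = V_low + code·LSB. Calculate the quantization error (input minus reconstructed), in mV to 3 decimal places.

LSB = 3.3/2^11 = 1.611 mV.
(1.536 − 0)/0.00161133 = 953.2509; ⌊·⌋ gives code 953.
V_rec = 0 + 953·0.00161133 = 1.5355957 V.
V_in − V_rec = 0.000404297 V = 0.404 mV.

0.404 mV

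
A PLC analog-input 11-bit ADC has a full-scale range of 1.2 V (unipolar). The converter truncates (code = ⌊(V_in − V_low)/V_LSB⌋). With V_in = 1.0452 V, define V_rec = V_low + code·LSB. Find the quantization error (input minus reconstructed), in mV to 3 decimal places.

0.473 mV

One LSB is 1.2 V / 2048 = 0.586 mV.
(1.0452 − 0)/0.000585937 = 1783.8080; ⌊·⌋ gives code 1783.
Reconstructed: 1.0447266 V.
Difference: 0.000473438 V → 0.473 mV.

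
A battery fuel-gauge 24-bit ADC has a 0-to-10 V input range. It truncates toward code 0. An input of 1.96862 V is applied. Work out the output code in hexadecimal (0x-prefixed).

LSB = 10 V / 16777216 = 0.60 µV.
(1.96862 − 0) / 5.96046e-07 = 3302796.296 LSBs.
⌊·⌋(3302796.296) = 3302796.
In hexadecimal (0x-prefixed): 0x32658C.

code 0x32658C (decimal 3302796)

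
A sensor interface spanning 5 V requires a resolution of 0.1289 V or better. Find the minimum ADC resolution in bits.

6 bits

Number of steps required ≥ 5 V / 0.1289 V = 38.79.
Need 2^N ≥ 38.79; 2^5 = 32, 2^6 = 64.
Minimum N = 6.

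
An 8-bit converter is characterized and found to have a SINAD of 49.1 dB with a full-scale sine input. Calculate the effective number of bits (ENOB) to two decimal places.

ENOB = (SINAD − 1.76) / 6.02 = (49.1 − 1.76)/6.02 = 7.864.

7.86 bits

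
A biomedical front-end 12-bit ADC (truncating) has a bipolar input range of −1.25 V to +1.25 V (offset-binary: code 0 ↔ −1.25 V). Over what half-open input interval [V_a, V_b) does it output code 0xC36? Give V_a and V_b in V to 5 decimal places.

[0.65796 V, 0.65857 V)

LSB = 2.5/2^12 = 0.610 mV.
Code 0xC36 = 3126 decimal.
V_a = V_low + 3126·LSB = 0.657959 V; V_b = V_low + 3127·LSB = 0.658569 V.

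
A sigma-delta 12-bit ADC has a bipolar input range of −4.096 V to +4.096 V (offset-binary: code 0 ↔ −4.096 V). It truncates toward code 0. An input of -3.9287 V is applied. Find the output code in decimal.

LSB = 8.192 V / 4096 = 2.000 mV.
(-3.9287 − (−4.096)) / 0.002 = 83.650 LSBs.
So the output code is 83.

code 83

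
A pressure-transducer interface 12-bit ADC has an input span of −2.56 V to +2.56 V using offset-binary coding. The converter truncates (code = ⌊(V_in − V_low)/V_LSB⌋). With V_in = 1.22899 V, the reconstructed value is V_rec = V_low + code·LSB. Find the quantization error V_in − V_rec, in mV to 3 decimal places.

One LSB is 5.12 V / 4096 = 1.250 mV.
Scaled input = 3031.1920 LSBs, so code = 3031.
V_rec = (−2.56) + 3031·0.00125 = 1.22875 V.
Error = 1.22899 − 1.22875 = 0.00024 V = 0.240 mV.

0.240 mV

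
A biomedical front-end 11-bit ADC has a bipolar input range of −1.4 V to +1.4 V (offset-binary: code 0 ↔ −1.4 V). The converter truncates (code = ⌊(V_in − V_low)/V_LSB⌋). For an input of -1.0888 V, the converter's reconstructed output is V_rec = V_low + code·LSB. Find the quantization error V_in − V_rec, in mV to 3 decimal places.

0.848 mV

One LSB is 2.8 V / 2048 = 1.367 mV.
(-1.0888 − (−1.4))/0.00136719 = 227.6206; ⌊·⌋ gives code 227.
V_rec = (−1.4) + 227·0.00136719 = -1.0896484 V.
Difference: 0.000848438 V → 0.848 mV.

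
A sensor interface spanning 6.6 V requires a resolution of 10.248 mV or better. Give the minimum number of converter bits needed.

10 bits

Number of steps required ≥ 6.6 V / 10.248 mV = 644.03.
Need 2^N ≥ 644.03; 2^9 = 512, 2^10 = 1024.
Minimum N = 10.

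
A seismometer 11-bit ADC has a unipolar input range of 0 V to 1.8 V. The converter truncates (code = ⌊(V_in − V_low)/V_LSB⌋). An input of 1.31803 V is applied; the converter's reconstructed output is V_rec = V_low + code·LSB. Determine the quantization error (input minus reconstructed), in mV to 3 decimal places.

One LSB is 1.8 V / 2048 = 0.879 mV.
Scaled input = 1499.6252 LSBs, so code = 1499.
V_rec = 0 + 1499·0.000878906 = 1.3174805 V.
V_in − V_rec = 0.000549531 V = 0.550 mV.

0.550 mV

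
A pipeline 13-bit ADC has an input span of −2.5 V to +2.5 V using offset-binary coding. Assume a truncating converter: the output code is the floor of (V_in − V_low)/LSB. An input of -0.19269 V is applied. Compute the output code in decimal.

With 8192 levels over 5 V, one step is 0.610 mV.
(V_in − V_low)/LSB = (-0.19269 − (−2.5)) / 0.000610352 = 3780.297.
Floor → code 3780.

code 3780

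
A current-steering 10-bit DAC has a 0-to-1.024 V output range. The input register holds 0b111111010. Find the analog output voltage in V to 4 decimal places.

0.5060 V

LSB = 1.024 V / 2^10 = 1.000 mV.
Code 0b111111010 = 506 decimal.
V_out = 0 + 506 × 0.001 V = 0.506 V.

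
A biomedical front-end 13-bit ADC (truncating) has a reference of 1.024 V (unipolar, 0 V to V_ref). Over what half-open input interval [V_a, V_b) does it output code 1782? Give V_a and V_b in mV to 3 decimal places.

LSB = 1.024/2^13 = 125.00 µV.
V_a = V_low + 1782·LSB = 0.22275 V; V_b = V_low + 1783·LSB = 0.222875 V.

[222.750 mV, 222.875 mV)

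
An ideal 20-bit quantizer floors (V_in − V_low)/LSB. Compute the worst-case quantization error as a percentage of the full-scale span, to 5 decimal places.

Truncating → worst-case error = 1 LSB = V_FS/2^20, so 100/1048576 = 9.53674e-05 % of full scale.

0.00010 %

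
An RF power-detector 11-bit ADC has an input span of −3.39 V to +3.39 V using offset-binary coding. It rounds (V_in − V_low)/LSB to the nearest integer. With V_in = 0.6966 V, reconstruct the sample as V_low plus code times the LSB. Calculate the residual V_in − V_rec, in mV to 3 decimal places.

1.385 mV

One LSB is 6.78 V / 2048 = 3.311 mV.
(0.6966 − (−3.39))/0.00331055 = 1234.4184; round gives code 1234.
V_rec = (−3.39) + 1234·0.00331055 = 0.69521484 V.
Difference: 0.00138516 V → 1.385 mV.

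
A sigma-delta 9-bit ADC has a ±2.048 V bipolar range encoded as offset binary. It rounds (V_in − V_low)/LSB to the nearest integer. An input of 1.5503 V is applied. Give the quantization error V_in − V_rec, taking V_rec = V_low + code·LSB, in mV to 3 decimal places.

-1.700 mV

One LSB is 4.096 V / 512 = 8.000 mV.
(V_in − V_low)/LSB = (1.5503 − (−2.048))/0.008 = 449.7875 → code 450 (round).
V_rec = (−2.048) + 450·0.008 = 1.552 V.
V_in − V_rec = -0.0017 V = -1.700 mV.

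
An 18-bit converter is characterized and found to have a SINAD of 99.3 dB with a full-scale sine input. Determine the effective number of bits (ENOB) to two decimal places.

16.20 bits

ENOB = (SINAD − 1.76) / 6.02 = (99.3 − 1.76)/6.02 = 16.203.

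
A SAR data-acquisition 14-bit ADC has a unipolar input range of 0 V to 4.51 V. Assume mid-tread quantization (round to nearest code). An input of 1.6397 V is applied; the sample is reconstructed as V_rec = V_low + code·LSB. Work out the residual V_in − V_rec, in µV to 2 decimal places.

-74.78 µV

One LSB is 4.51 V / 16384 = 275.27 µV.
Scaled input = 5956.7283 LSBs, so code = 5957.
Code 5957 maps back to 0 + 5957×0.000275269 V = 1.6397748 V.
Difference: -7.47803e-05 V → -74.78 µV.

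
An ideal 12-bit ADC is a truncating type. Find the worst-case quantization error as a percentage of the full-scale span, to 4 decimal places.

Truncating → worst-case error = 1 LSB = V_FS/2^12, so 100/4096 = 0.0244141 % of full scale.

0.0244 %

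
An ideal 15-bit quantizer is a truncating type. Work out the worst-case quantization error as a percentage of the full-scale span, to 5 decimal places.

0.00305 %

Truncating → worst-case error = 1 LSB = V_FS/2^15, so 100/32768 = 0.00305176 % of full scale.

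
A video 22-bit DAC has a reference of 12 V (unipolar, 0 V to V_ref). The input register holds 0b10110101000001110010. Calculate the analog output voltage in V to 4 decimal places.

2.1214 V

LSB = 12 V / 2^22 = 2.86 µV.
Code 0b10110101000001110010 = 741490 decimal.
V_out = 0 + 741490 × 2.86102e-06 V = 2.12142 V.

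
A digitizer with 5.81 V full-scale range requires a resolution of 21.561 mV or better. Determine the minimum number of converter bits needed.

Number of steps required ≥ 5.81 V / 21.561 mV = 269.47.
Need 2^N ≥ 269.47; 2^8 = 256, 2^9 = 512.
Minimum N = 9.

9 bits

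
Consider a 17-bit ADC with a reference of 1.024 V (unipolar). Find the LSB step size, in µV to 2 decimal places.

7.81 µV

Full-scale span = 1.024 V.
LSB = 1.024 / 2^17 = 1.024 / 131072 = 7.8125e-06 V = 7.81 µV.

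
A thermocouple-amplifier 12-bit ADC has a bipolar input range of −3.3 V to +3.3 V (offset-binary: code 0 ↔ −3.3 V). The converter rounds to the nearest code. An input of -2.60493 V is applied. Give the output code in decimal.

Full-scale span = 6.6 V; LSB = 6.6/2^12 = 1.611 mV.
(V_in − V_low)/LSB = (-2.60493 − (−3.3)) / 0.00161133 = 431.365.
Round → code 431.

code 431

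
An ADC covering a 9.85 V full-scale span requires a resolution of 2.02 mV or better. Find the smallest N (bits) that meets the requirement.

13 bits

Number of steps required ≥ 9.85 V / 2.02 mV = 4876.24.
Need 2^N ≥ 4876.24; 2^12 = 4096, 2^13 = 8192.
Minimum N = 13.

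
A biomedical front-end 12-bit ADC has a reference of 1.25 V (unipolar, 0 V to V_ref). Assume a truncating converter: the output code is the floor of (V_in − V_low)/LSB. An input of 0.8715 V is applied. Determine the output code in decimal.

code 2855

With 4096 levels over 1.25 V, one step is 305.18 µV.
(V_in − V_low)/LSB = (0.8715 − 0) / 0.000305176 = 2855.731.
Floor → code 2855.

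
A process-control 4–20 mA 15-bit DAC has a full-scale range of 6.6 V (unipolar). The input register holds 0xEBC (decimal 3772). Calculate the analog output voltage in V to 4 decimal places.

LSB = 6.6 V / 2^15 = 201.42 µV.
Code 0xEBC = 3772 decimal.
V_out = 0 + 3772 × 0.000201416 V = 0.759741 V.

0.7597 V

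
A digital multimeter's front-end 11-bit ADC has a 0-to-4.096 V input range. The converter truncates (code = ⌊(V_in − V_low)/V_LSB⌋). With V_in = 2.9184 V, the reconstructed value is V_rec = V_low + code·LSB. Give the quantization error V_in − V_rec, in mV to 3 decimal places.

0.400 mV

One LSB is 4.096 V / 2048 = 2.000 mV.
(V_in − V_low)/LSB = (2.9184 − 0)/0.002 = 1459.2000 → code 1459 (floor).
Code 1459 maps back to 0 + 1459×0.002 V = 2.918 V.
V_in − V_rec = 0.0004 V = 0.400 mV.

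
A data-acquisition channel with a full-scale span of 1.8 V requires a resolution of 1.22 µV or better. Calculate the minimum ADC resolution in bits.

Number of steps required ≥ 1.8 V / 1.22 µV = 1475409.84.
Need 2^N ≥ 1475409.84; 2^20 = 1048576, 2^21 = 2097152.
Minimum N = 21.

21 bits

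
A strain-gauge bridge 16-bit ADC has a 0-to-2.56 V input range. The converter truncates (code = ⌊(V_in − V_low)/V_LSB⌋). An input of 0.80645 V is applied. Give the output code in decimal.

code 20645

LSB = 2.56 V / 65536 = 39.06 µV.
(V_in − V_low)/LSB = (0.80645 − 0) / 3.90625e-05 = 20645.120.
So the output code is 20645.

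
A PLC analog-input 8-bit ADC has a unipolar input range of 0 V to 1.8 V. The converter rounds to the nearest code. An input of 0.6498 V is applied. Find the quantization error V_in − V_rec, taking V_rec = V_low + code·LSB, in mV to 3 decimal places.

Step size: 1.8 V ÷ 2^8 = 7.031 mV.
(V_in − V_low)/LSB = (0.6498 − 0)/0.00703125 = 92.4160 → code 92 (round).
Reconstructed: 0.646875 V.
Error = 0.6498 − 0.646875 = 0.002925 V = 2.925 mV.

2.925 mV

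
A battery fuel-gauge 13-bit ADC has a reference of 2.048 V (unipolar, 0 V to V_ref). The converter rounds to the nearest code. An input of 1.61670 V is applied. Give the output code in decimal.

With 8192 levels over 2.048 V, one step is 250.00 µV.
(1.61670 − 0) / 0.00025 = 6466.800 LSBs.
round(6466.800) = 6467.

code 6467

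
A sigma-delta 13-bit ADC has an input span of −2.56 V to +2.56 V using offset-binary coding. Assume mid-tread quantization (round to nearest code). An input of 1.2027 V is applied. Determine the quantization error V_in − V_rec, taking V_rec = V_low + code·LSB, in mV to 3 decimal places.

LSB = 5.12/2^13 = 0.625 mV.
(V_in − V_low)/LSB = (1.2027 − (−2.56))/0.000625 = 6020.3200 → code 6020 (round).
Reconstructed: 1.2025 V.
Difference: 0.0002 V → 0.200 mV.

0.200 mV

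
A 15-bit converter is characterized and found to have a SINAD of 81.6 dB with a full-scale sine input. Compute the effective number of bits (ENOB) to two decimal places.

13.26 bits

ENOB = (SINAD − 1.76) / 6.02 = (81.6 − 1.76)/6.02 = 13.262.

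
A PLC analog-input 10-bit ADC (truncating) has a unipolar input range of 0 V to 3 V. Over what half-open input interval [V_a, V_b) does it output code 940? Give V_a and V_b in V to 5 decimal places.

[2.75391 V, 2.75684 V)

LSB = 3/2^10 = 2.930 mV.
V_a = V_low + 940·LSB = 2.75391 V; V_b = V_low + 941·LSB = 2.75684 V.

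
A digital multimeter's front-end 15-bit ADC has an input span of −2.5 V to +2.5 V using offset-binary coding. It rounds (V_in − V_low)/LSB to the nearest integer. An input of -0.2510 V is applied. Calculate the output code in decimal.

Full-scale span = 5 V; LSB = 5/2^15 = 152.59 µV.
Input sits at 14739.046 steps above V_low.
So the output code is 14739.

code 14739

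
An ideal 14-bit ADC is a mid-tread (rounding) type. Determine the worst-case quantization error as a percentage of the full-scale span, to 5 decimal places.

Rounding → worst-case error = ½ LSB = V_FS/2^15, so 100/32768 = 0.00305176 % of full scale.

0.00305 %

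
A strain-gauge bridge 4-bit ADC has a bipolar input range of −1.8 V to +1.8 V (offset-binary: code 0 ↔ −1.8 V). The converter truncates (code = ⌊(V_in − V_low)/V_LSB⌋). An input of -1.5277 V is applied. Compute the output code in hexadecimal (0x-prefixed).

LSB = 3.6 V / 16 = 225.000 mV.
(-1.5277 − (−1.8)) / 0.225 = 1.210 LSBs.
⌊·⌋(1.210) = 1.
In hexadecimal (0x-prefixed): 0x1.

code 0x1 (decimal 1)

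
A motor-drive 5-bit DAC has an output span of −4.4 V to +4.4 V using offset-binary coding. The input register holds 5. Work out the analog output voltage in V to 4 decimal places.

LSB = 8.8 V / 2^5 = 275.000 mV.
V_out = (−4.4) + 5 × 0.275 V = -3.025 V.

-3.0250 V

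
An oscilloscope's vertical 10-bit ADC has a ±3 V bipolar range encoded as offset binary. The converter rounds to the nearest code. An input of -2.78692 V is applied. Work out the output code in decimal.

code 36

Full-scale span = 6 V; LSB = 6/2^10 = 5.859 mV.
(-2.78692 − (−3)) / 0.00585938 = 36.366 LSBs.
So the output code is 36.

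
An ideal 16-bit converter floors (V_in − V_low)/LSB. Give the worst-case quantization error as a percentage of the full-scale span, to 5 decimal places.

0.00153 %

Truncating → worst-case error = 1 LSB = V_FS/2^16, so 100/65536 = 0.00152588 % of full scale.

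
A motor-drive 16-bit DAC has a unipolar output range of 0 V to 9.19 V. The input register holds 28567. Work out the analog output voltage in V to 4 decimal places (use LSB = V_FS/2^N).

4.0059 V

LSB = 9.19 V / 2^16 = 140.23 µV.
V_out = 0 + 28567 × 0.000140228 V = 4.0059 V.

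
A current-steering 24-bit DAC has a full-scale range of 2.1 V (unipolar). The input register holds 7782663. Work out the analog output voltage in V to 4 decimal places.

0.9742 V

LSB = 2.1 V / 2^24 = 0.13 µV.
V_out = 0 + 7782663 × 1.2517e-07 V = 0.974154 V.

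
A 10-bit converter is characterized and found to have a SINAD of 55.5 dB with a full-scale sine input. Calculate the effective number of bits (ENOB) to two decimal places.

ENOB = (SINAD − 1.76) / 6.02 = (55.5 − 1.76)/6.02 = 8.927.

8.93 bits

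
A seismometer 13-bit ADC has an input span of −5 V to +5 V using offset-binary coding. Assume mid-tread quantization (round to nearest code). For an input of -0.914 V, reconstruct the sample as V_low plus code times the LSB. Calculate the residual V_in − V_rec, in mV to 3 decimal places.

Step size: 10 V ÷ 2^13 = 1.221 mV.
(-0.914 − (−5))/0.0012207 = 3347.2512; round gives code 3347.
Reconstructed: -0.91430664 V.
Difference: 0.000306641 V → 0.307 mV.

0.307 mV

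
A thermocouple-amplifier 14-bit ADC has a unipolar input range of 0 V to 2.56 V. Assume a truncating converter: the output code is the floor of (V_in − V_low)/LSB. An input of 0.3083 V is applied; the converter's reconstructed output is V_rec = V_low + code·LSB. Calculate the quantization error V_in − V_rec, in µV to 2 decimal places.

18.75 µV

LSB = 2.56/2^14 = 156.25 µV.
(V_in − V_low)/LSB = (0.3083 − 0)/0.00015625 = 1973.1200 → code 1973 (floor).
Code 1973 maps back to 0 + 1973×0.00015625 V = 0.30828125 V.
Difference: 1.875e-05 V → 18.75 µV.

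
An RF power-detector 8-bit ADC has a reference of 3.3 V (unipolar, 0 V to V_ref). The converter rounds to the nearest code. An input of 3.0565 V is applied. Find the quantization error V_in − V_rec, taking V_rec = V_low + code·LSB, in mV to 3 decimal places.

LSB = 3.3/2^8 = 12.891 mV.
(V_in − V_low)/LSB = (3.0565 − 0)/0.0128906 = 237.1103 → code 237 (round).
Code 237 maps back to 0 + 237×0.0128906 V = 3.0550781 V.
Error = 3.0565 − 3.0550781 = 0.00142187 V = 1.422 mV.

1.422 mV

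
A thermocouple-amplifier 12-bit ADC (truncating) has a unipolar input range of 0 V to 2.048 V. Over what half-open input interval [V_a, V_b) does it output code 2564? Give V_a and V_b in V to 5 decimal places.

LSB = 2.048/2^12 = 0.500 mV.
V_a = V_low + 2564·LSB = 1.282 V; V_b = V_low + 2565·LSB = 1.2825 V.

[1.28200 V, 1.28250 V)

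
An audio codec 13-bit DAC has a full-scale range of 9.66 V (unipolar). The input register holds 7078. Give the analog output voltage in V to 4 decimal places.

8.3464 V

LSB = 9.66 V / 2^13 = 1.179 mV.
V_out = 0 + 7078 × 0.0011792 V = 8.34637 V.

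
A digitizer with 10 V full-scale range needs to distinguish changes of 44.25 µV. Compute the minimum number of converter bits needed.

18 bits

Number of steps required ≥ 10 V / 44.25 µV = 225988.70.
Need 2^N ≥ 225988.70; 2^17 = 131072, 2^18 = 262144.
Minimum N = 18.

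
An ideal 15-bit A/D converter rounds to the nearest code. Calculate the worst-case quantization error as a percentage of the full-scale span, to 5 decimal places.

0.00153 %

Rounding → worst-case error = ½ LSB = V_FS/2^16, so 100/65536 = 0.00152588 % of full scale.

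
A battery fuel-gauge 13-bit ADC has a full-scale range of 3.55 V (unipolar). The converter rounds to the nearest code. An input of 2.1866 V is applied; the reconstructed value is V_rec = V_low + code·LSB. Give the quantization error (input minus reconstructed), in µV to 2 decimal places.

Step size: 3.55 V ÷ 2^13 = 433.35 µV.
(2.1866 − 0)/0.00043335 = 5045.8105; round gives code 5046.
Reconstructed: 2.1866821 V.
Difference: -8.21289e-05 V → -82.13 µV.

-82.13 µV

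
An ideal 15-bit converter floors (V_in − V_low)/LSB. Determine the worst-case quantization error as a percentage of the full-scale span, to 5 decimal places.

0.00305 %

Truncating → worst-case error = 1 LSB = V_FS/2^15, so 100/32768 = 0.00305176 % of full scale.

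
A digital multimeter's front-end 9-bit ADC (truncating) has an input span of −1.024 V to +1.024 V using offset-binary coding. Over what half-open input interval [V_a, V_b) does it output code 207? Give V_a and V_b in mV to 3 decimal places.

[-196.000 mV, -192.000 mV)

LSB = 2.048/2^9 = 4.000 mV.
V_a = V_low + 207·LSB = -0.196 V; V_b = V_low + 208·LSB = -0.192 V.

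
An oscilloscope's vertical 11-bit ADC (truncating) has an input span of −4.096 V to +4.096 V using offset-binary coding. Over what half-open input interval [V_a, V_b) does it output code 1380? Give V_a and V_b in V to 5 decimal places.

LSB = 8.192/2^11 = 4.000 mV.
V_a = V_low + 1380·LSB = 1.424 V; V_b = V_low + 1381·LSB = 1.428 V.

[1.42400 V, 1.42800 V)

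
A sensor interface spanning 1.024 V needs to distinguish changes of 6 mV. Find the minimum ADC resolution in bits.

Number of steps required ≥ 1.024 V / 6 mV = 170.67.
Need 2^N ≥ 170.67; 2^7 = 128, 2^8 = 256.
Minimum N = 8.

8 bits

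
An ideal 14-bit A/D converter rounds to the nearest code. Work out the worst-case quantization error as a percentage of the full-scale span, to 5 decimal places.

Rounding → worst-case error = ½ LSB = V_FS/2^15, so 100/32768 = 0.00305176 % of full scale.

0.00305 %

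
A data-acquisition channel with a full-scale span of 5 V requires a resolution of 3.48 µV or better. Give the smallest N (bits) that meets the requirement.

Number of steps required ≥ 5 V / 3.48 µV = 1436781.61.
Need 2^N ≥ 1436781.61; 2^20 = 1048576, 2^21 = 2097152.
Minimum N = 21.

21 bits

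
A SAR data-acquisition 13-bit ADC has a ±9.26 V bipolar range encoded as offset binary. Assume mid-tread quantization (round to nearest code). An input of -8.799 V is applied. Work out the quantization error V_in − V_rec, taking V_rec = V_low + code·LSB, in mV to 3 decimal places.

Step size: 18.52 V ÷ 2^13 = 2.261 mV.
Scaled input = 203.9153 LSBs, so code = 204.
Code 204 maps back to (−9.26) + 204×0.00226074 V = -8.7988086 V.
Difference: -0.000191406 V → -0.191 mV.

-0.191 mV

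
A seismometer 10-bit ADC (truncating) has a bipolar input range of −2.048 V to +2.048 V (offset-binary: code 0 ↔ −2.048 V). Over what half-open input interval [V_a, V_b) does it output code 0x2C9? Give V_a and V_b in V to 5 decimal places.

[0.80400 V, 0.80800 V)

LSB = 4.096/2^10 = 4.000 mV.
Code 0x2C9 = 713 decimal.
V_a = V_low + 713·LSB = 0.804 V; V_b = V_low + 714·LSB = 0.808 V.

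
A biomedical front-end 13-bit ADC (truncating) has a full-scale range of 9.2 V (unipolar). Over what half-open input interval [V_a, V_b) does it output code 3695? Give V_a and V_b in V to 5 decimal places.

LSB = 9.2/2^13 = 1.123 mV.
V_a = V_low + 3695·LSB = 4.14966 V; V_b = V_low + 3696·LSB = 4.15078 V.

[4.14966 V, 4.15078 V)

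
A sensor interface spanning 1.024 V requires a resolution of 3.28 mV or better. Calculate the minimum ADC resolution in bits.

9 bits

Number of steps required ≥ 1.024 V / 3.28 mV = 312.20.
Need 2^N ≥ 312.20; 2^8 = 256, 2^9 = 512.
Minimum N = 9.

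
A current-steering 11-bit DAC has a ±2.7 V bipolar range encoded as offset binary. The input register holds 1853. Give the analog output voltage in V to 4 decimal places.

2.1858 V

LSB = 5.4 V / 2^11 = 2.637 mV.
V_out = (−2.7) + 1853 × 0.00263672 V = 2.18584 V.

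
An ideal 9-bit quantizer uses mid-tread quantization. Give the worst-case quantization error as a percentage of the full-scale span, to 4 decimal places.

0.0977 %

Rounding → worst-case error = ½ LSB = V_FS/2^10, so 100/1024 = 0.0976562 % of full scale.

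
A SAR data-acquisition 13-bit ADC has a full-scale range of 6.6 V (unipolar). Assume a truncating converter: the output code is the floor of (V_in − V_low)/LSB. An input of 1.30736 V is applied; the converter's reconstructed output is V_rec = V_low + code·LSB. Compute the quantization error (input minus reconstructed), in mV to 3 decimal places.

0.573 mV

LSB = 6.6/2^13 = 0.806 mV.
Scaled input = 1622.7111 LSBs, so code = 1622.
Reconstructed: 1.3067871 V.
V_in − V_rec = 0.000572891 V = 0.573 mV.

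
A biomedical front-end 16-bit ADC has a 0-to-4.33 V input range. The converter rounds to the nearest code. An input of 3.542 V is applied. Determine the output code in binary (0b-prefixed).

code 0b1101000101101001 (decimal 53609)

Full-scale span = 4.33 V; LSB = 4.33/2^16 = 66.07 µV.
Input sits at 53609.356 steps above V_low.
Round → code 53609.
In binary (0b-prefixed): 0b1101000101101001.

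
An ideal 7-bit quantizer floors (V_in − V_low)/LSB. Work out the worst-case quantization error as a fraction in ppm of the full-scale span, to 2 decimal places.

7812.50 ppm

Truncating → worst-case error = 1 LSB = V_FS/2^7, so 1e+06/128 = 7812.5 ppm of full scale.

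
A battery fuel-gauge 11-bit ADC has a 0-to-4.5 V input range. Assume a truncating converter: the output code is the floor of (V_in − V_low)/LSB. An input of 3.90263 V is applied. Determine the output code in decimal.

Full-scale span = 4.5 V; LSB = 4.5/2^11 = 2.197 mV.
(3.90263 − 0) / 0.00219727 = 1776.130 LSBs.
So the output code is 1776.

code 1776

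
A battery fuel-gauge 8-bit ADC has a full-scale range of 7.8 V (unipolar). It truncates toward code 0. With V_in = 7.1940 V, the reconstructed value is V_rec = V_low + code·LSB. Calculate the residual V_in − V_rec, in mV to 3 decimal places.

One LSB is 7.8 V / 256 = 30.469 mV.
(V_in − V_low)/LSB = (7.1940 − 0)/0.0304687 = 236.1108 → code 236 (floor).
Reconstructed: 7.190625 V.
Difference: 0.003375 V → 3.375 mV.

3.375 mV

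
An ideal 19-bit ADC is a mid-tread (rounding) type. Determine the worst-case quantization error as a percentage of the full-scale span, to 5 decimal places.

Rounding → worst-case error = ½ LSB = V_FS/2^20, so 100/1048576 = 9.53674e-05 % of full scale.

0.00010 %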